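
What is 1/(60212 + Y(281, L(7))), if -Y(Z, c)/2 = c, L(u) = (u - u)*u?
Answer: 1/60212 ≈ 1.6608e-5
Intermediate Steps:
L(u) = 0 (L(u) = 0*u = 0)
Y(Z, c) = -2*c
1/(60212 + Y(281, L(7))) = 1/(60212 - 2*0) = 1/(60212 + 0) = 1/60212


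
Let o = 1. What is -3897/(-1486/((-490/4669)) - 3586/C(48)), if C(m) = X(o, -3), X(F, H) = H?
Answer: -409185/1612253 ≈ -0.25380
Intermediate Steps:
C(m) = -3
-3897/(-1486/((-490/4669)) - 3586/C(48)) = -3897/(-1486/((-490/4669)) - 3586/(-3)) = -3897/(-1486/((-490*1/4669)) - 3586*(-⅓)) = -3897/(-1486/(-70/667) + 3586/3) = -3897/(-1486*(-667/70) + 3586/3) = -3897/(495581/35 + 3586/3) = -3897/1612253/105 = -3897*105/1612253 = -409185/1612253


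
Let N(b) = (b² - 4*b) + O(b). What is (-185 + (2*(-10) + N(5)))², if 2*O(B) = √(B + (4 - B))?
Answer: 39601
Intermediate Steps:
O(B) = 1 (O(B) = √(B + (4 - B))/2 = √4/2 = (½)*2 = 1)
N(b) = 1 + b² - 4*b (N(b) = (b² - 4*b) + 1 = 1 + b² - 4*b)
(-185 + (2*(-10) + N(5)))² = (-185 + (2*(-10) + (1 + 5² - 4*5)))² = (-185 + (-20 + (1 + 25 - 20)))² = (-185 + (-20 + 6))² = (-185 - 14)² = (-199)² = 39601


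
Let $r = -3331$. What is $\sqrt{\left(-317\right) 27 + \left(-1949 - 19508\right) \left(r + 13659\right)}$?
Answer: $i \sqrt{221616455} \approx 14887.0 i$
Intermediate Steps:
$\sqrt{\left(-317\right) 27 + \left(-1949 - 19508\right) \left(r + 13659\right)} = \sqrt{\left(-317\right) 27 + \left(-1949 - 19508\right) \left(-3331 + 13659\right)} = \sqrt{-8559 - 221607896} = \sqrt{-221616455} = i \sqrt{221616455}$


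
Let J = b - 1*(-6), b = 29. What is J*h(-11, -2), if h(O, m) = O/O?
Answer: 35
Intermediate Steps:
h(O, m) = 1
J = 35 (J = 29 - 1*(-6) = 29 + 6 = 35)
J*h(-11, -2) = 35*1 = 35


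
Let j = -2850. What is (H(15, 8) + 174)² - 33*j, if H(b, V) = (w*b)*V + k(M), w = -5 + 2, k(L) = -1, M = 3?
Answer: 129019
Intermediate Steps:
w = -3
H(b, V) = -1 - 3*V*b (H(b, V) = (-3*b)*V - 1 = -3*V*b - 1 = -1 - 3*V*b)
(H(15, 8) + 174)² - 33*j = ((-1 - 3*8*15) + 174)² - 33*(-2850) = ((-1 - 360) + 174)² + 94050 = (-361 + 174)² + 94050 = (-187)² + 94050 = 34969 + 94050 = 129019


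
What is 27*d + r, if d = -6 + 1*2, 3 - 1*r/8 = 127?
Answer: -1100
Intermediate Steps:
r = -992 (r = 24 - 8*127 = 24 - 1016 = -992)
d = -4 (d = -6 + 2 = -4)
27*d + r = 27*(-4) - 992 = -108 - 992 = -1100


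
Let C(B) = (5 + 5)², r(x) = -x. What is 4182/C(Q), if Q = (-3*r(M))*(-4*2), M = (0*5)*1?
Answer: 2091/50 ≈ 41.820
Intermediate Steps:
M = 0 (M = 0*1 = 0)
Q = 0 (Q = (-(-3)*0)*(-4*2) = -3*0*(-8) = 0*(-8) = 0)
C(B) = 100 (C(B) = 10² = 100)
4182/C(Q) = 4182/100 = 4182*(1/100) = 2091/50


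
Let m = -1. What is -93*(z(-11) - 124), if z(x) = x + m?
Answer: 12648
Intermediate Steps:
z(x) = -1 + x (z(x) = x - 1 = -1 + x)
-93*(z(-11) - 124) = -93*((-1 - 11) - 124) = -93*(-12 - 124) = -93*(-136) = 12648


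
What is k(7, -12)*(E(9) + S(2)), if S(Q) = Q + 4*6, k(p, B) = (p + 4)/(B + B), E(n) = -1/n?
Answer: -2563/216 ≈ -11.866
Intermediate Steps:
k(p, B) = (4 + p)/(2*B) (k(p, B) = (4 + p)/((2*B)) = (4 + p)*(1/(2*B)) = (4 + p)/(2*B))
S(Q) = 24 + Q (S(Q) = Q + 24 = 24 + Q)
k(7, -12)*(E(9) + S(2)) = ((½)*(4 + 7)/(-12))*(-1/9 + (24 + 2)) = ((½)*(-1/12)*11)*(-1*⅑ + 26) = -11*(-⅑ + 26)/24 = -11/24*233/9 = -2563/216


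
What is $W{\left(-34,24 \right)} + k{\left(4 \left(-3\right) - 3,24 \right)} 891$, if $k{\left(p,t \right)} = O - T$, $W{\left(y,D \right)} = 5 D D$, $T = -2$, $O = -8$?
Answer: $-2466$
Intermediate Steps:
$W{\left(y,D \right)} = 5 D^{2}$
$k{\left(p,t \right)} = -6$ ($k{\left(p,t \right)} = -8 - -2 = -8 + 2 = -6$)
$W{\left(-34,24 \right)} + k{\left(4 \left(-3\right) - 3,24 \right)} 891 = 5 \cdot 24^{2} - 5346 = 5 \cdot 576 - 5346 = 2880 - 5346 = -2466$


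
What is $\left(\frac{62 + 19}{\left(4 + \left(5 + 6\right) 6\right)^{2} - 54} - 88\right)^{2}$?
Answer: $\frac{181788818689}{23483716} \approx 7741.1$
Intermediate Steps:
$\left(\frac{62 + 19}{\left(4 + \left(5 + 6\right) 6\right)^{2} - 54} - 88\right)^{2} = \left(\frac{81}{\left(4 + 11 \cdot 6\right)^{2} - 54} - 88\right)^{2} = \left(\frac{81}{\left(4 + 66\right)^{2} - 54} - 88\right)^{2} = \left(\frac{81}{70^{2} - 54} - 88\right)^{2} = \left(\frac{81}{4900 - 54} - 88\right)^{2} = \left(\frac{81}{4846} - 88\right)^{2} = \left(- \frac{426367}{4846}\right)^{2} = \frac{181788818689}{23483716}$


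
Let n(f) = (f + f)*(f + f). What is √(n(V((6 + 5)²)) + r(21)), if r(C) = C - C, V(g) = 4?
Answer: 8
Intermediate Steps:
n(f) = 4*f² (n(f) = (2*f)*(2*f) = 4*f²)
r(C) = 0
√(n(V((6 + 5)²)) + r(21)) = √(4*4² + 0) = √(4*16 + 0) = √(64 + 0) = √64 = 8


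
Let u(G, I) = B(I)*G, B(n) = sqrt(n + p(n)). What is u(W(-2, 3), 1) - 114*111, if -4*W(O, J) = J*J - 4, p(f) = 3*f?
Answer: -25313/2 ≈ -12657.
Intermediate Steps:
W(O, J) = 1 - J**2/4 (W(O, J) = -(J*J - 4)/4 = -(J**2 - 4)/4 = -(-4 + J**2)/4 = 1 - J**2/4)
B(n) = 2*sqrt(n) (B(n) = sqrt(n + 3*n) = sqrt(4*n) = 2*sqrt(n))
u(G, I) = 2*G*sqrt(I) (u(G, I) = (2*sqrt(I))*G = 2*G*sqrt(I))
u(W(-2, 3), 1) - 114*111 = 2*(1 - 1/4*3**2)*sqrt(1) - 114*111 = 2*(1 - 1/4*9)*1 - 12654 = 2*(1 - 9/4)*1 - 12654 = 2*(-5/4)*1 - 12654 = -5/2 - 12654 = -25313/2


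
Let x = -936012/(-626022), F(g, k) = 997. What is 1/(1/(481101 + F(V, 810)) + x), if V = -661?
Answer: 50300659026/75208356533 ≈ 0.66882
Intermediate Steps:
x = 156002/104337 (x = -936012*(-1/626022) = 156002/104337 ≈ 1.4952)
1/(1/(481101 + F(V, 810)) + x) = 1/(1/(481101 + 997) + 156002/104337) = 1/(1/482098 + 156002/104337) = 1/(75208356533/50300659026) = 50300659026/75208356533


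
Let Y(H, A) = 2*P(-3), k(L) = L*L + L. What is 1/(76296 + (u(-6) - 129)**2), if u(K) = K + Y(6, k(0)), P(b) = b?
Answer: 1/96177 ≈ 1.0397e-5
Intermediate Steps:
k(L) = L + L**2 (k(L) = L**2 + L = L + L**2)
Y(H, A) = -6 (Y(H, A) = 2*(-3) = -6)
u(K) = -6 + K (u(K) = K - 6 = -6 + K)
1/(76296 + (u(-6) - 129)**2) = 1/(76296 + ((-6 - 6) - 129)**2) = 1/(76296 + (-12 - 129)**2) = 1/(76296 + (-141)**2) = 1/(76296 + 19881) = 1/96177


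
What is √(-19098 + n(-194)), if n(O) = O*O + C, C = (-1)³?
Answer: √18537 ≈ 136.15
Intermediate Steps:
C = -1
n(O) = -1 + O² (n(O) = O*O - 1 = O² - 1 = -1 + O²)
√(-19098 + n(-194)) = √(-19098 + (-1 + (-194)²)) = √(-19098 + (-1 + 37636)) = √(-19098 + 37635) = √18537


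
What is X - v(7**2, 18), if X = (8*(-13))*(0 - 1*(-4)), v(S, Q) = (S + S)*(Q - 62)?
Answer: 3896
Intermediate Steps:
v(S, Q) = 2*S*(-62 + Q) (v(S, Q) = (2*S)*(-62 + Q) = 2*S*(-62 + Q))
X = -416 (X = -104*(0 + 4) = -104*4 = -416)
X - v(7**2, 18) = -416 - 2*7**2*(-62 + 18) = -416 - 2*49*(-44) = -416 - 1*(-4312) = -416 + 4312 = 3896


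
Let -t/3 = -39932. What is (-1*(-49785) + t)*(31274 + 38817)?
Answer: 11886101871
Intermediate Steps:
t = 119796 (t = -3*(-39932) = 119796)
(-1*(-49785) + t)*(31274 + 38817) = (-1*(-49785) + 119796)*(31274 + 38817) = (49785 + 119796)*70091 = 169581*70091 = 11886101871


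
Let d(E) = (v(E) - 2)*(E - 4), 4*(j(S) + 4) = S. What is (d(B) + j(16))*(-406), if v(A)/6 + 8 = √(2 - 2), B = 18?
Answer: 284200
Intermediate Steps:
v(A) = -48 (v(A) = -48 + 6*√(2 - 2) = -48 + 6*√0 = -48 + 6*0 = -48 + 0 = -48)
j(S) = -4 + S/4
d(E) = 200 - 50*E (d(E) = (-48 - 2)*(E - 4) = -50*(-4 + E) = 200 - 50*E)
(d(B) + j(16))*(-406) = ((200 - 50*18) + (-4 + (¼)*16))*(-406) = ((200 - 900) + (-4 + 4))*(-406) = (-700 + 0)*(-406) = -700*(-406) = 284200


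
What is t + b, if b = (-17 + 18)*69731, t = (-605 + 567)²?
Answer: 71175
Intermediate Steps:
t = 1444 (t = (-38)² = 1444)
b = 69731 (b = 1*69731 = 69731)
t + b = 1444 + 69731 = 71175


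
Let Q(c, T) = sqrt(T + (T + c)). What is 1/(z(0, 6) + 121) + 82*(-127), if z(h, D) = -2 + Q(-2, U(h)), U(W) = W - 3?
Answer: (-20828*sqrt(2) + 1239265*I)/(-119*I + 2*sqrt(2)) ≈ -10414.0 - 0.00019968*I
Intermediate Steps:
U(W) = -3 + W
Q(c, T) = sqrt(c + 2*T)
z(h, D) = -2 + sqrt(-8 + 2*h) (z(h, D) = -2 + sqrt(-2 + 2*(-3 + h)) = -2 + sqrt(-2 + (-6 + 2*h)) = -2 + sqrt(-8 + 2*h))
1/(z(0, 6) + 121) + 82*(-127) = 1/((-2 + sqrt(-8 + 2*0)) + 121) + 82*(-127) = 1/((-2 + sqrt(-8 + 0)) + 121) - 10414 = 1/((-2 + sqrt(-8)) + 121) - 10414 = 1/((-2 + 2*I*sqrt(2)) + 121) - 10414 = 1/(119 + 2*I*sqrt(2)) - 10414 = -10414 + 1/(119 + 2*I*sqrt(2))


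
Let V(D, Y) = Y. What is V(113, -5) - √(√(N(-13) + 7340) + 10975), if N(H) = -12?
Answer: -5 - √(10975 + 4*√458) ≈ -110.17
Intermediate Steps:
V(113, -5) - √(√(N(-13) + 7340) + 10975) = -5 - √(√(-12 + 7340) + 10975) = -5 - √(√7328 + 10975) = -5 - √(4*√458 + 10975) = -5 - √(10975 + 4*√458)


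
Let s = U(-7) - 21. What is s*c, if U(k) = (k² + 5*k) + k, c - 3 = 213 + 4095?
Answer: -60354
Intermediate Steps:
c = 4311 (c = 3 + (213 + 4095) = 3 + 4308 = 4311)
U(k) = k² + 6*k
s = -14 (s = -7*(6 - 7) - 21 = -7*(-1) - 21 = 7 - 21 = -14)
s*c = -14*4311 = -60354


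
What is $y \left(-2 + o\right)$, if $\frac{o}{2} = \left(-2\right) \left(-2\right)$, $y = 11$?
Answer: $66$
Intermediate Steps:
$o = 8$ ($o = 2 \left(\left(-2\right) \left(-2\right)\right) = 2 \cdot 4 = 8$)
$y \left(-2 + o\right) = 11 \left(-2 + 8\right) = 11 \cdot 6 = 66$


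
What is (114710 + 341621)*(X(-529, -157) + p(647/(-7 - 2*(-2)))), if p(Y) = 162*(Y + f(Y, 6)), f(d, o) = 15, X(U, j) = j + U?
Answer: -15147451214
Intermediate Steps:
X(U, j) = U + j
p(Y) = 2430 + 162*Y (p(Y) = 162*(Y + 15) = 162*(15 + Y) = 2430 + 162*Y)
(114710 + 341621)*(X(-529, -157) + p(647/(-7 - 2*(-2)))) = (114710 + 341621)*((-529 - 157) + (2430 + 162*(647/(-7 - 2*(-2))))) = 456331*(-686 + (2430 + 162*(647/(-7 + 4)))) = 456331*(-686 + (2430 + 162*(647/(-3)))) = 456331*(-686 + (2430 + 162*(647*(-⅓)))) = 456331*(-686 + (2430 + 162*(-647/3))) = 456331*(-686 + (2430 - 34938)) = 456331*(-686 - 32508) = 456331*(-33194) = -15147451214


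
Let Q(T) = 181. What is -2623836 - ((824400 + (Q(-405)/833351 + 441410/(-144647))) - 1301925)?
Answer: -258719656272450364/120541722097 ≈ -2.1463e+6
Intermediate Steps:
-2623836 - ((824400 + (Q(-405)/833351 + 441410/(-144647))) - 1301925) = -2623836 - ((824400 + (181/833351 + 441410/(-144647))) - 1301925) = -2623836 - ((824400 + (181*(1/833351) + 441410*(-1/144647))) - 1301925) = -2623836 - ((824400 + (181/833351 - 441410/144647)) - 1301925) = -2623836 - ((824400 - 367823283803/120541722097) - 1301925) = -2623836 - (99374227873482997/120541722097 - 1301925) = -2623836 - 1*(-57562053667653728/120541722097) = -2623836 + 57562053667653728/120541722097 = -258719656272450364/120541722097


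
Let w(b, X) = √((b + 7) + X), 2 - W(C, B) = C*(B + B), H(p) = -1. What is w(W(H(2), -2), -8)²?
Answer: -3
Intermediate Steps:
W(C, B) = 2 - 2*B*C (W(C, B) = 2 - C*(B + B) = 2 - C*2*B = 2 - 2*B*C)
w(b, X) = √(7 + X + b) (w(b, X) = √((7 + b) + X) = √(7 + X + b))
w(W(H(2), -2), -8)² = (√(7 - 8 + (2 - 2*(-2)*(-1))))² = (√(7 - 8 + (2 - 4)))² = (√(7 - 8 - 2))² = (√(-3))² = (I*√3)² = -3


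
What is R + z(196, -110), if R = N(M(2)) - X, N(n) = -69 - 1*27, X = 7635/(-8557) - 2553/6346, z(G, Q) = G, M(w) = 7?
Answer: 5500569931/54302722 ≈ 101.29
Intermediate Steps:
X = -70297731/54302722 (X = 7635*(-1/8557) - 2553*1/6346 = -7635/8557 - 2553/6346 = -70297731/54302722 ≈ -1.2946)
N(n) = -96 (N(n) = -69 - 27 = -96)
R = -5142763581/54302722 (R = -96 - 1*(-70297731/54302722) = -96 + 70297731/54302722 = -5142763581/54302722 ≈ -94.705)
R + z(196, -110) = -5142763581/54302722 + 196 = 5500569931/54302722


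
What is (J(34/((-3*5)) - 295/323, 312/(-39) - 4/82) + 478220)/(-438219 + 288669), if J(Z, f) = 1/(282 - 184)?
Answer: -46865561/14655900 ≈ -3.1977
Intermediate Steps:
J(Z, f) = 1/98
(J(34/((-3*5)) - 295/323, 312/(-39) - 4/82) + 478220)/(-438219 + 288669) = (1/98 + 478220)/(-438219 + 288669) = (46865561/98)/(-149550) = (46865561/98)*(-1/149550) = -46865561/14655900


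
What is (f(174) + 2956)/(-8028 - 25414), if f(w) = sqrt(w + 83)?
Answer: -1478/16721 - sqrt(257)/33442 ≈ -0.088871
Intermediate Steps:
f(w) = sqrt(83 + w)
(f(174) + 2956)/(-8028 - 25414) = (sqrt(83 + 174) + 2956)/(-8028 - 25414) = (sqrt(257) + 2956)/(-33442) = (2956 + sqrt(257))*(-1/33442) = -1478/16721 - sqrt(257)/33442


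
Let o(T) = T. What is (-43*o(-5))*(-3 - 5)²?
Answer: 13760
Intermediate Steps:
(-43*o(-5))*(-3 - 5)² = (-43*(-5))*(-3 - 5)² = 215*(-8)² = 215*64 = 13760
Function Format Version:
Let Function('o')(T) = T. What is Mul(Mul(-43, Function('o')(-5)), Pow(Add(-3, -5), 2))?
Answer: 13760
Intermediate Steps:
Mul(Mul(-43, Function('o')(-5)), Pow(Add(-3, -5), 2)) = Mul(Mul(-43, -5), Pow(Add(-3, -5), 2)) = Mul(215, Pow(-8, 2)) = Mul(215, 64) = 13760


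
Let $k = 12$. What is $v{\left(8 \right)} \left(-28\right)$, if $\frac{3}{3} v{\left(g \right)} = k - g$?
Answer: $-112$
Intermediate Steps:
$v{\left(g \right)} = 12 - g$
$v{\left(8 \right)} \left(-28\right) = \left(12 - 8\right) \left(-28\right) = 4 \left(-28\right) = -112$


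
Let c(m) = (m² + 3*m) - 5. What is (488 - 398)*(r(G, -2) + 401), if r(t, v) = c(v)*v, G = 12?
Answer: 37350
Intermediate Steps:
c(m) = -5 + m² + 3*m
r(t, v) = v*(-5 + v² + 3*v) (r(t, v) = (-5 + v² + 3*v)*v = v*(-5 + v² + 3*v))
(488 - 398)*(r(G, -2) + 401) = (488 - 398)*(-2*(-5 + (-2)² + 3*(-2)) + 401) = 90*(-2*(-5 + 4 - 6) + 401) = 90*(-2*(-7) + 401) = 90*(14 + 401) = 90*415 = 37350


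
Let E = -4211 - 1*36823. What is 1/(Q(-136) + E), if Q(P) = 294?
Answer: -1/40740 ≈ -2.4546e-5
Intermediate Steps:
E = -41034 (E = -4211 - 36823 = -41034)
1/(Q(-136) + E) = 1/(294 - 41034) = 1/(-40740) = -1/40740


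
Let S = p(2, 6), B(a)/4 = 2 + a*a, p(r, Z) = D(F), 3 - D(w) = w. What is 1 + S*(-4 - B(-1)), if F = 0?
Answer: -47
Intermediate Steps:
D(w) = 3 - w
p(r, Z) = 3 (p(r, Z) = 3 - 1*0 = 3 + 0 = 3)
B(a) = 8 + 4*a² (B(a) = 4*(2 + a*a) = 4*(2 + a²) = 8 + 4*a²)
S = 3
1 + S*(-4 - B(-1)) = 1 + 3*(-4 - (8 + 4*(-1)²)) = 1 + 3*(-4 - (8 + 4*1)) = 1 + 3*(-4 - (8 + 4)) = 1 + 3*(-4 - 1*12) = 1 + 3*(-4 - 12) = 1 + 3*(-16) = 1 - 48 = -47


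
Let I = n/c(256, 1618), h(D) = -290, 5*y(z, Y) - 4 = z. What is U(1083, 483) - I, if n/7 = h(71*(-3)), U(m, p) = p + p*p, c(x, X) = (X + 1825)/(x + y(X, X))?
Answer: 806055208/3443 ≈ 2.3411e+5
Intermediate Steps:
y(z, Y) = ⅘ + z/5
c(x, X) = (1825 + X)/(⅘ + x + X/5) (c(x, X) = (X + 1825)/(x + (⅘ + X/5)) = (1825 + X)/(⅘ + x + X/5))
U(m, p) = p + p²
n = -2030 (n = 7*(-290) = -2030)
I = -1178212/3443 (I = -2030*(4 + 1618 + 5*256)/(5*(1825 + 1618)) = -2030/(5*3443/(4 + 1618 + 1280)) = -2030/(5*3443/2902) = -2030/(5*(1/2902)*3443) = -2030/17215/2902 = -2030*2902/17215 = -1178212/3443 ≈ -342.21)
U(1083, 483) - I = 483*(1 + 483) - 1*(-1178212/3443) = 483*484 + 1178212/3443 = 233772 + 1178212/3443 = 806055208/3443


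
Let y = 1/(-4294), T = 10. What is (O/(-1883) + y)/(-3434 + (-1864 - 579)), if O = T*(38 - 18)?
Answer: 860683/47519082954 ≈ 1.8112e-5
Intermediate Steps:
O = 200 (O = 10*(38 - 18) = 10*20 = 200)
y = -1/4294 ≈ -0.00023288
(O/(-1883) + y)/(-3434 + (-1864 - 579)) = (200/(-1883) - 1/4294)/(-3434 + (-1864 - 579)) = (200*(-1/1883) - 1/4294)/(-3434 - 2443) = (-200/1883 - 1/4294)/(-5877) = -860683/8085602*(-1/5877) = 860683/47519082954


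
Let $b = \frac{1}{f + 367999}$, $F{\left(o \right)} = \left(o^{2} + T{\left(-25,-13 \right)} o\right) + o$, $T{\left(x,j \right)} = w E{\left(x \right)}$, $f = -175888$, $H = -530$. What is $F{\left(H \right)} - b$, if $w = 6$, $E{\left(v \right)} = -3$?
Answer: $\frac{55694900009}{192111} \approx 2.8991 \cdot 10^{5}$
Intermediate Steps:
$T{\left(x,j \right)} = -18$ ($T{\left(x,j \right)} = 6 \left(-3\right) = -18$)
$F{\left(o \right)} = o^{2} - 17 o$ ($F{\left(o \right)} = \left(o^{2} - 18 o\right) + o = o^{2} - 17 o$)
$b = \frac{1}{192111}$ ($b = \frac{1}{-175888 + 367999} = \frac{1}{192111} \approx 5.2053 \cdot 10^{-6}$)
$F{\left(H \right)} - b = - 530 \left(-17 - 530\right) - \frac{1}{192111} = \left(-530\right) \left(-547\right) - \frac{1}{192111} = 289910 - \frac{1}{192111} = \frac{55694900009}{192111}$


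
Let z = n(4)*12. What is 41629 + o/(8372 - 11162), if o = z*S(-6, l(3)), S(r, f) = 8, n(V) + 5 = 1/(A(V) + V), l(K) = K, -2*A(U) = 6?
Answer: 19357549/465 ≈ 41629.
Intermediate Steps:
A(U) = -3 (A(U) = -½*6 = -3)
n(V) = -5 + 1/(-3 + V)
z = -48 (z = ((16 - 5*4)/(-3 + 4))*12 = ((16 - 20)/1)*12 = (1*(-4))*12 = -4*12 = -48)
o = -384 (o = -48*8 = -384)
41629 + o/(8372 - 11162) = 41629 - 384/(8372 - 11162) = 41629 - 384/(-2790) = 41629 - 384*(-1/2790) = 41629 + 64/465 = 19357549/465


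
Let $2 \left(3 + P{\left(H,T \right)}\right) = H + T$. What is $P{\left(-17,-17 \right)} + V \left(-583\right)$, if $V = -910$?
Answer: $530510$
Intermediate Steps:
$P{\left(H,T \right)} = -3 + \frac{H}{2} + \frac{T}{2}$ ($P{\left(H,T \right)} = -3 + \frac{H + T}{2} = -3 + \left(\frac{H}{2} + \frac{T}{2}\right) = -3 + \frac{H}{2} + \frac{T}{2}$)
$P{\left(-17,-17 \right)} + V \left(-583\right) = \left(-3 + \frac{1}{2} \left(-17\right) + \frac{1}{2} \left(-17\right)\right) - -530530 = \left(-3 - \frac{17}{2} - \frac{17}{2}\right) + 530530 = -20 + 530530 = 530510$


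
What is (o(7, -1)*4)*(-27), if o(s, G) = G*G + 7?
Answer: -864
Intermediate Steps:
o(s, G) = 7 + G**2 (o(s, G) = G**2 + 7 = 7 + G**2)
(o(7, -1)*4)*(-27) = ((7 + (-1)**2)*4)*(-27) = ((7 + 1)*4)*(-27) = (8*4)*(-27) = 32*(-27) = -864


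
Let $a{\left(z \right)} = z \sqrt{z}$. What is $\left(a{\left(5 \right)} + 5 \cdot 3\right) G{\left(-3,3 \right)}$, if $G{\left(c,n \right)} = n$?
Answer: $45 + 15 \sqrt{5} \approx 78.541$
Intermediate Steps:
$a{\left(z \right)} = z^{\frac{3}{2}}$
$\left(a{\left(5 \right)} + 5 \cdot 3\right) G{\left(-3,3 \right)} = \left(5^{\frac{3}{2}} + 5 \cdot 3\right) 3 = \left(5 \sqrt{5} + 15\right) 3 = \left(15 + 5 \sqrt{5}\right) 3 = 45 + 15 \sqrt{5}$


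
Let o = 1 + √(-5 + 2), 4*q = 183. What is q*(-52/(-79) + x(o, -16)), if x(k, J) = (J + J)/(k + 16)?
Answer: -317871/5767 + 366*I*√3/73 ≈ -55.119 + 8.684*I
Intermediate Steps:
q = 183/4 (q = (¼)*183 = 183/4 ≈ 45.750)
o = 1 + I*√3 (o = 1 + √(-3) = 1 + I*√3 ≈ 1.0 + 1.732*I)
x(k, J) = 2*J/(16 + k) (x(k, J) = (2*J)/(16 + k) = 2*J/(16 + k))
q*(-52/(-79) + x(o, -16)) = 183*(-52/(-79) + 2*(-16)/(16 + (1 + I*√3)))/4 = 183*(-52*(-1/79) + 2*(-16)/(17 + I*√3))/4 = 183*(52/79 - 32/(17 + I*√3))/4 = 2379/79 - 1464/(17 + I*√3)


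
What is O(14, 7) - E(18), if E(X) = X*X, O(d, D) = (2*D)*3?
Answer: -282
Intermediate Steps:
O(d, D) = 6*D
E(X) = X²
O(14, 7) - E(18) = 6*7 - 1*18² = 42 - 1*324 = 42 - 324 = -282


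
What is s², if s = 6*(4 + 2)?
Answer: 1296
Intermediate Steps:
s = 36 (s = 6*6 = 36)
s² = 36² = 1296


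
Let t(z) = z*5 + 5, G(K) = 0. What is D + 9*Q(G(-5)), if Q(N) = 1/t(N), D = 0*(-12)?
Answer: 9/5 ≈ 1.8000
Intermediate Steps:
D = 0
t(z) = 5 + 5*z (t(z) = 5*z + 5 = 5 + 5*z)
Q(N) = 1/(5 + 5*N)
D + 9*Q(G(-5)) = 0 + 9*(1/(5*(1 + 0))) = 0 + 9*((⅕)/1) = 0 + 9*((⅕)*1) = 0 + 9*(⅕) = 0 + 9/5 = 9/5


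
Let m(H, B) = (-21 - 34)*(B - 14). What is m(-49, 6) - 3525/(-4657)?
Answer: 2052605/4657 ≈ 440.76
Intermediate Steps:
m(H, B) = 770 - 55*B (m(H, B) = -55*(-14 + B) = 770 - 55*B)
m(-49, 6) - 3525/(-4657) = (770 - 55*6) - 3525/(-4657) = (770 - 330) - 3525*(-1/4657) = 440 + 3525/4657 = 2052605/4657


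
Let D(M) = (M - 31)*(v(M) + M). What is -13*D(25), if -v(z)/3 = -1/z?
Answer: 48984/25 ≈ 1959.4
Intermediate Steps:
v(z) = 3/z (v(z) = -(-3)/z = 3/z)
D(M) = (-31 + M)*(M + 3/M) (D(M) = (M - 31)*(3/M + M) = (-31 + M)*(M + 3/M))
-13*D(25) = -13*(3 + 25² - 93/25 - 31*25) = -13*(3 + 625 - 93*1/25 - 775) = -13*(3 + 625 - 93/25 - 775) = -13*(-3768/25) = 48984/25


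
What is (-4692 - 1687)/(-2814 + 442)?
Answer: 6379/2372 ≈ 2.6893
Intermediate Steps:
(-4692 - 1687)/(-2814 + 442) = -6379/(-2372) = -6379*(-1/2372) = 6379/2372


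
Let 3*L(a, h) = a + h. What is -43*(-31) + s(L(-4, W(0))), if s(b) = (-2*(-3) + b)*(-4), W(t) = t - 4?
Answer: 3959/3 ≈ 1319.7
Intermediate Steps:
W(t) = -4 + t
L(a, h) = a/3 + h/3 (L(a, h) = (a + h)/3 = a/3 + h/3)
s(b) = -24 - 4*b (s(b) = (6 + b)*(-4) = -24 - 4*b)
-43*(-31) + s(L(-4, W(0))) = -43*(-31) + (-24 - 4*((⅓)*(-4) + (-4 + 0)/3)) = 1333 + (-24 - 4*(-4/3 + (⅓)*(-4))) = 1333 + (-24 - 4*(-4/3 - 4/3)) = 1333 + (-24 - 4*(-8/3)) = 1333 + (-24 + 32/3) = 1333 - 40/3 = 3959/3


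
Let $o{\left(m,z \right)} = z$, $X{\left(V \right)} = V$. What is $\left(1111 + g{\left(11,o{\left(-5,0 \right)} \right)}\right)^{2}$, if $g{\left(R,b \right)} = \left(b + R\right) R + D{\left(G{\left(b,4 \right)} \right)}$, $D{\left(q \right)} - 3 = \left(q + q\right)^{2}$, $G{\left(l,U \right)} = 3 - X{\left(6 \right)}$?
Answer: $1615441$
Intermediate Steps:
$G{\left(l,U \right)} = -3$ ($G{\left(l,U \right)} = 3 - 6 = -3$)
$D{\left(q \right)} = 3 + 4 q^{2}$ ($D{\left(q \right)} = 3 + \left(q + q\right)^{2} = 3 + \left(2 q\right)^{2} = 3 + 4 q^{2}$)
$g{\left(R,b \right)} = 39 + R \left(R + b\right)$ ($g{\left(R,b \right)} = \left(b + R\right) R + \left(3 + 4 \left(-3\right)^{2}\right) = \left(R + b\right) R + \left(3 + 4 \cdot 9\right) = R \left(R + b\right) + \left(3 + 36\right) = R \left(R + b\right) + 39 = 39 + R \left(R + b\right)$)
$\left(1111 + g{\left(11,o{\left(-5,0 \right)} \right)}\right)^{2} = \left(1111 + \left(39 + 11^{2} + 11 \cdot 0\right)\right)^{2} = \left(1111 + \left(39 + 121 + 0\right)\right)^{2} = \left(1111 + 160\right)^{2} = 1271^{2} = 1615441$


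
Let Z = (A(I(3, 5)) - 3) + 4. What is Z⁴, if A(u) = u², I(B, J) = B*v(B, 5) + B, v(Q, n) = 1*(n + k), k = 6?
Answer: 2829827119681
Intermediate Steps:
v(Q, n) = 6 + n (v(Q, n) = 1*(n + 6) = 1*(6 + n) = 6 + n)
I(B, J) = 12*B (I(B, J) = B*(6 + 5) + B = B*11 + B = 11*B + B = 12*B)
Z = 1297 (Z = ((12*3)² - 3) + 4 = (36² - 3) + 4 = (1296 - 3) + 4 = 1293 + 4 = 1297)
Z⁴ = 1297⁴ = 2829827119681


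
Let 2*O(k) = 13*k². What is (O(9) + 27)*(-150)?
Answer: -83025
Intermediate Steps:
O(k) = 13*k²/2 (O(k) = (13*k²)/2 = 13*k²/2)
(O(9) + 27)*(-150) = ((13/2)*9² + 27)*(-150) = ((13/2)*81 + 27)*(-150) = (1053/2 + 27)*(-150) = (1107/2)*(-150) = -83025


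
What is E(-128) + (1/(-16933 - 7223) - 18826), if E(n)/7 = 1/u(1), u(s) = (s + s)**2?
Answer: -113679646/6039 ≈ -18824.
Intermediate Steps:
u(s) = 4*s**2 (u(s) = (2*s)**2 = 4*s**2)
E(n) = 7/4 (E(n) = 7/((4*1**2)) = 7/((4*1)) = 7/4)
E(-128) + (1/(-16933 - 7223) - 18826) = 7/4 + (1/(-16933 - 7223) - 18826) = 7/4 + (1/(-24156) - 18826) = 7/4 + (-1/24156 - 18826) = 7/4 - 454760857/24156 = -113679646/6039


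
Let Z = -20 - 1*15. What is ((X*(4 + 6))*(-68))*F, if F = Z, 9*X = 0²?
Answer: 0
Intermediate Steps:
X = 0 (X = (⅑)*0² = (⅑)*0 = 0)
Z = -35 (Z = -20 - 15 = -35)
F = -35
((X*(4 + 6))*(-68))*F = ((0*(4 + 6))*(-68))*(-35) = ((0*10)*(-68))*(-35) = (0*(-68))*(-35) = 0*(-35) = 0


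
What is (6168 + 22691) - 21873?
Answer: 6986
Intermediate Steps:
(6168 + 22691) - 21873 = 28859 - 21873 = 6986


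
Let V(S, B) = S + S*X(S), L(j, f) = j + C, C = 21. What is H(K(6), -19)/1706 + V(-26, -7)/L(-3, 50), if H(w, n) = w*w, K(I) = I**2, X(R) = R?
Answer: 283057/7677 ≈ 36.871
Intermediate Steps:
L(j, f) = 21 + j (L(j, f) = j + 21 = 21 + j)
V(S, B) = S + S**2 (V(S, B) = S + S*S = S + S**2)
H(w, n) = w**2
H(K(6), -19)/1706 + V(-26, -7)/L(-3, 50) = (6**2)**2/1706 + (-26*(1 - 26))/(21 - 3) = 36**2*(1/1706) - 26*(-25)/18 = 1296*(1/1706) + 650*(1/18) = 648/853 + 325/9 = 283057/7677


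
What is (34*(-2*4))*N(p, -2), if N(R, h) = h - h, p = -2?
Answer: 0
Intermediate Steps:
N(R, h) = 0
(34*(-2*4))*N(p, -2) = (34*(-2*4))*0 = (34*(-8))*0 = -272*0 = 0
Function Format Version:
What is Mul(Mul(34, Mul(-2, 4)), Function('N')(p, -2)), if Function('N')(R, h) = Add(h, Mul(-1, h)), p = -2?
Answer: 0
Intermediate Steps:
Function('N')(R, h) = 0
Mul(Mul(34, Mul(-2, 4)), Function('N')(p, -2)) = Mul(Mul(34, Mul(-2, 4)), 0) = Mul(Mul(34, -8), 0) = Mul(-272, 0) = 0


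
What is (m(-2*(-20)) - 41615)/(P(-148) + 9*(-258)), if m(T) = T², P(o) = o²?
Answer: -40015/19582 ≈ -2.0435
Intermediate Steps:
(m(-2*(-20)) - 41615)/(P(-148) + 9*(-258)) = ((-2*(-20))² - 41615)/((-148)² + 9*(-258)) = (40² - 41615)/(21904 - 2322) = (1600 - 41615)/19582 = -40015*1/19582 = -40015/19582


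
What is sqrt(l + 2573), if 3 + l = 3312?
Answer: sqrt(5882) ≈ 76.694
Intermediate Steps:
l = 3309 (l = -3 + 3312 = 3309)
sqrt(l + 2573) = sqrt(3309 + 2573) = sqrt(5882)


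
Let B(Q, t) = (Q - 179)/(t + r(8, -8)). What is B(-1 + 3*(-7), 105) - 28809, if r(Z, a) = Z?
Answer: -3255618/113 ≈ -28811.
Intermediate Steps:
B(Q, t) = (-179 + Q)/(8 + t) (B(Q, t) = (Q - 179)/(t + 8) = (-179 + Q)/(8 + t))
B(-1 + 3*(-7), 105) - 28809 = (-179 + (-1 + 3*(-7)))/(8 + 105) - 28809 = (-179 + (-1 - 21))/113 - 28809 = (-179 - 22)/113 - 28809 = (1/113)*(-201) - 28809 = -201/113 - 28809 = -3255618/113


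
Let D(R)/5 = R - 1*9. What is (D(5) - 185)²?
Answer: 42025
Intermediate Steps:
D(R) = -45 + 5*R (D(R) = 5*(R - 1*9) = 5*(R - 9) = 5*(-9 + R) = -45 + 5*R)
(D(5) - 185)² = ((-45 + 5*5) - 185)² = ((-45 + 25) - 185)² = (-20 - 185)² = (-205)² = 42025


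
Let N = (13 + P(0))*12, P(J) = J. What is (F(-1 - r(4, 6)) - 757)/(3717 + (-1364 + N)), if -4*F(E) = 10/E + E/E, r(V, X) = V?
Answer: -3027/10036 ≈ -0.30161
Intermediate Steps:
N = 156 (N = (13 + 0)*12 = 13*12 = 156)
F(E) = -¼ - 5/(2*E) (F(E) = -(10/E + E/E)/4 = -(10/E + 1)/4 = -(1 + 10/E)/4 = -¼ - 5/(2*E))
(F(-1 - r(4, 6)) - 757)/(3717 + (-1364 + N)) = ((-10 - (-1 - 1*4))/(4*(-1 - 1*4)) - 757)/(3717 + (-1364 + 156)) = ((-10 - (-1 - 4))/(4*(-1 - 4)) - 757)/(3717 - 1208) = ((¼)*(-10 - 1*(-5))/(-5) - 757)/2509 = ((¼)*(-⅕)*(-10 + 5) - 757)*(1/2509) = ((¼)*(-⅕)*(-5) - 757)*(1/2509) = (¼ - 757)*(1/2509) = -3027/4*1/2509 = -3027/10036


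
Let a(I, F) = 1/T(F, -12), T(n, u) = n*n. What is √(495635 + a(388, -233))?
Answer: 2*√6726882129/233 ≈ 704.01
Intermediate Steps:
T(n, u) = n²
a(I, F) = F⁻² (a(I, F) = 1/(F²) = F⁻²)
√(495635 + a(388, -233)) = √(495635 + (-233)⁻²) = √(495635 + 1/54289) = √(26907528516/54289) = 2*√6726882129/233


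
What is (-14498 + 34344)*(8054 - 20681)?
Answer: -250595442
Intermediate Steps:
(-14498 + 34344)*(8054 - 20681) = 19846*(-12627) = -250595442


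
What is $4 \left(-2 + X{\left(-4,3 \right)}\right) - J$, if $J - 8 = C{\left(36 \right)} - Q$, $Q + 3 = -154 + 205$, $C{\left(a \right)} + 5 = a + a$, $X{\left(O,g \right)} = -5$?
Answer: $-55$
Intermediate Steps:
$C{\left(a \right)} = -5 + 2 a$ ($C{\left(a \right)} = -5 + \left(a + a\right) = -5 + 2 a$)
$Q = 48$ ($Q = -3 + \left(-154 + 205\right) = -3 + 51 = 48$)
$J = 27$ ($J = 8 + \left(\left(-5 + 2 \cdot 36\right) - 48\right) = 8 + \left(\left(-5 + 72\right) - 48\right) = 8 + \left(67 - 48\right) = 8 + 19 = 27$)
$4 \left(-2 + X{\left(-4,3 \right)}\right) - J = 4 \left(-2 - 5\right) - 27 = 4 \left(-7\right) - 27 = -28 - 27 = -55$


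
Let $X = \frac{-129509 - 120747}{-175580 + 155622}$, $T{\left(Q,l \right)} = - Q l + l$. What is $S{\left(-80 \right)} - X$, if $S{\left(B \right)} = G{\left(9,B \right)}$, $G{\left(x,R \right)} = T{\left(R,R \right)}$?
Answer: $- \frac{64789048}{9979} \approx -6492.5$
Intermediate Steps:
$T{\left(Q,l \right)} = l - Q l$ ($T{\left(Q,l \right)} = - Q l + l = l - Q l$)
$G{\left(x,R \right)} = R \left(1 - R\right)$
$S{\left(B \right)} = B \left(1 - B\right)$
$X = \frac{125128}{9979}$ ($X = - \frac{250256}{-19958} = \left(-250256\right) \left(- \frac{1}{19958}\right) = \frac{125128}{9979} \approx 12.539$)
$S{\left(-80 \right)} - X = - 80 \left(1 - -80\right) - \frac{125128}{9979} = - 80 \left(1 + 80\right) - \frac{125128}{9979} = \left(-80\right) 81 - \frac{125128}{9979} = -6480 - \frac{125128}{9979} = - \frac{64789048}{9979}$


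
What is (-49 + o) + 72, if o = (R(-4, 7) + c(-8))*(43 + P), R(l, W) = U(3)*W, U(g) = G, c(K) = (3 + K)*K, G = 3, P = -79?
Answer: -2173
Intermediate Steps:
c(K) = K*(3 + K)
U(g) = 3
R(l, W) = 3*W
o = -2196 (o = (3*7 - 8*(3 - 8))*(43 - 79) = (21 - 8*(-5))*(-36) = (21 + 40)*(-36) = 61*(-36) = -2196)
(-49 + o) + 72 = (-49 - 2196) + 72 = -2245 + 72 = -2173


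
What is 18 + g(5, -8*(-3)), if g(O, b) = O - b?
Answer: -1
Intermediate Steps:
18 + g(5, -8*(-3)) = 18 + (5 - (-8)*(-3)) = 18 + (5 - 1*24) = 18 + (5 - 24) = 18 - 19 = -1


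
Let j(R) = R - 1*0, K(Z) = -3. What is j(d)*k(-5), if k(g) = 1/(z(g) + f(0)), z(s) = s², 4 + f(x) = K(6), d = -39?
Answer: -13/6 ≈ -2.1667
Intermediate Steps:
f(x) = -7 (f(x) = -4 - 3 = -7)
j(R) = R (j(R) = R + 0 = R)
k(g) = 1/(-7 + g²) (k(g) = 1/(g² - 7) = 1/(-7 + g²))
j(d)*k(-5) = -39/(-7 + (-5)²) = -39/(-7 + 25) = -39/18 = -39*1/18 = -13/6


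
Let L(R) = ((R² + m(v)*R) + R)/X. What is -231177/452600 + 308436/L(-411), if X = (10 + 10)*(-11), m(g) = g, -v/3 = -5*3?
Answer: -28078784849/62006200 ≈ -452.84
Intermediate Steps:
v = 45 (v = -(-15)*3 = -3*(-15) = 45)
X = -220 (X = 20*(-11) = -220)
L(R) = -23*R/110 - R²/220 (L(R) = ((R² + 45*R) + R)/(-220) = (R² + 46*R)*(-1/220) = -23*R/110 - R²/220)
-231177/452600 + 308436/L(-411) = -231177/452600 + 308436/((-1/220*(-411)*(46 - 411))) = -231177*1/452600 + 308436/((-1/220*(-411)*(-365))) = -231177/452600 + 308436/(-30003/44) = -231177/452600 + 308436*(-44/30003) = -231177/452600 - 4523728/10001 = -28078784849/62006200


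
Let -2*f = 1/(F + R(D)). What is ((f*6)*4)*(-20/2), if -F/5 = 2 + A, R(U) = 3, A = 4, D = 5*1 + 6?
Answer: -40/9 ≈ -4.4444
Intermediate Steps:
D = 11 (D = 5 + 6 = 11)
F = -30 (F = -5*(2 + 4) = -5*6 = -30)
f = 1/54 (f = -1/(2*(-30 + 3)) = -1/2/(-27) = -1/2*(-1/27) = 1/54 ≈ 0.018519)
((f*6)*4)*(-20/2) = (((1/54)*6)*4)*(-20/2) = ((1/9)*4)*(-20*1/2) = (4/9)*(-10) = -40/9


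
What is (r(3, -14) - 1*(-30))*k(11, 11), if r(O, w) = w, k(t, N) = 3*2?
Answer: 96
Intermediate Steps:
k(t, N) = 6
(r(3, -14) - 1*(-30))*k(11, 11) = (-14 - 1*(-30))*6 = (-14 + 30)*6 = 16*6 = 96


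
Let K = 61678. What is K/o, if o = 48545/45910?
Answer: 566327396/9709 ≈ 58330.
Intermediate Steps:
o = 9709/9182 (o = 48545*(1/45910) = 9709/9182 ≈ 1.0574)
K/o = 61678/(9709/9182) = 61678*(9182/9709) = 566327396/9709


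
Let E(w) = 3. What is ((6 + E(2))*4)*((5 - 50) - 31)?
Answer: -2736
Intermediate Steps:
((6 + E(2))*4)*((5 - 50) - 31) = ((6 + 3)*4)*((5 - 50) - 31) = (9*4)*(-45 - 31) = 36*(-76) = -2736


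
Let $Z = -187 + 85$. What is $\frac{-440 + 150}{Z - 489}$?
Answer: $\frac{290}{591} \approx 0.49069$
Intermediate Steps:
$Z = -102$
$\frac{-440 + 150}{Z - 489} = \frac{-440 + 150}{-102 - 489} = - \frac{290}{-591} = \left(-290\right) \left(- \frac{1}{591}\right) = \frac{290}{591}$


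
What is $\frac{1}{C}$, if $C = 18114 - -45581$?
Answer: $\frac{1}{63695} \approx 1.57 \cdot 10^{-5}$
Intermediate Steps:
$C = 63695$ ($C = 18114 + 45581 = 63695$)
$\frac{1}{C} = \frac{1}{63695}$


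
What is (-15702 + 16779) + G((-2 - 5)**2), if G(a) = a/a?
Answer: 1078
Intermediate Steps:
G(a) = 1
(-15702 + 16779) + G((-2 - 5)**2) = (-15702 + 16779) + 1 = 1077 + 1 = 1078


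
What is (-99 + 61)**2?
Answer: 1444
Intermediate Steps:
(-99 + 61)**2 = (-38)**2 = 1444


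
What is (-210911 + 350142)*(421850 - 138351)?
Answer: 39471849269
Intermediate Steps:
(-210911 + 350142)*(421850 - 138351) = 139231*283499 = 39471849269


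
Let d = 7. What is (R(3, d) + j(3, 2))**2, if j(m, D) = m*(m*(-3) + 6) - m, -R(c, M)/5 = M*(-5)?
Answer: 26569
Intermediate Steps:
R(c, M) = 25*M (R(c, M) = -5*M*(-5) = -(-25)*M = 25*M)
j(m, D) = -m + m*(6 - 3*m) (j(m, D) = m*(-3*m + 6) - m = m*(6 - 3*m) - m = -m + m*(6 - 3*m))
(R(3, d) + j(3, 2))**2 = (25*7 + 3*(5 - 3*3))**2 = (175 + 3*(5 - 9))**2 = (175 + 3*(-4))**2 = (175 - 12)**2 = 163**2 = 26569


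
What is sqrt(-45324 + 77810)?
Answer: sqrt(32486) ≈ 180.24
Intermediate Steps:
sqrt(-45324 + 77810) = sqrt(32486)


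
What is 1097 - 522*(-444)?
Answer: 232865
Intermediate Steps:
1097 - 522*(-444) = 1097 - 174*(-1332) = 1097 + 231768 = 232865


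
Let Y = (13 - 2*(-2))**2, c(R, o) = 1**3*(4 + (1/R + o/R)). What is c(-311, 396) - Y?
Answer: -89032/311 ≈ -286.28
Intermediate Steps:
c(R, o) = 4 + 1/R + o/R (c(R, o) = 1*(4 + (1/R + o/R)) = 1*(4 + 1/R + o/R) = 4 + 1/R + o/R)
Y = 289 (Y = (13 + 4)**2 = 17**2 = 289)
c(-311, 396) - Y = (1 + 396 + 4*(-311))/(-311) - 1*289 = -(1 + 396 - 1244)/311 - 289 = -1/311*(-847) - 289 = 847/311 - 289 = -89032/311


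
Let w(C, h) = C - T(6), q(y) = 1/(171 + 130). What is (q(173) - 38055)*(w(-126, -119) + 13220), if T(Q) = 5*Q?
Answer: -149642293456/301 ≈ -4.9715e+8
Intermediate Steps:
q(y) = 1/301
w(C, h) = -30 + C (w(C, h) = C - 5*6 = C - 1*30 = C - 30 = -30 + C)
(q(173) - 38055)*(w(-126, -119) + 13220) = (1/301 - 38055)*((-30 - 126) + 13220) = -11454554*(-156 + 13220)/301 = -11454554/301*13064 = -149642293456/301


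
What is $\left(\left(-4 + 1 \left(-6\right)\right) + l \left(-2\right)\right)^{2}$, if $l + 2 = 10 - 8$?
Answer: $100$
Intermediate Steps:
$l = 0$ ($l = -2 + \left(10 - 8\right) = -2 + 2 = 0$)
$\left(\left(-4 + 1 \left(-6\right)\right) + l \left(-2\right)\right)^{2} = \left(\left(-4 + 1 \left(-6\right)\right) + 0 \left(-2\right)\right)^{2} = \left(\left(-4 - 6\right) + 0\right)^{2} = \left(-10 + 0\right)^{2} = \left(-10\right)^{2} = 100$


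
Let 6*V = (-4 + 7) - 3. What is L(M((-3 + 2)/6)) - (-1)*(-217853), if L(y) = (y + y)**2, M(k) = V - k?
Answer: -1960676/9 ≈ -2.1785e+5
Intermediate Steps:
V = 0 (V = ((-4 + 7) - 3)/6 = (3 - 3)/6 = (1/6)*0 = 0)
M(k) = -k (M(k) = 0 - k = -k)
L(y) = 4*y**2 (L(y) = (2*y)**2 = 4*y**2)
L(M((-3 + 2)/6)) - (-1)*(-217853) = 4*(-(-3 + 2)/6)**2 - (-1)*(-217853) = 4*(-(-1)/6)**2 - 1*217853 = 4*(-1*(-1/6))**2 - 217853 = 4*(1/6)**2 - 217853 = 4*(1/36) - 217853 = 1/9 - 217853 = -1960676/9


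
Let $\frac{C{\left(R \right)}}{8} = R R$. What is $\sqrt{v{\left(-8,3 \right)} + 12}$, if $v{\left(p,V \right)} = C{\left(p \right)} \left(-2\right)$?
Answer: $2 i \sqrt{253} \approx 31.812 i$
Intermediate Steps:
$C{\left(R \right)} = 8 R^{2}$ ($C{\left(R \right)} = 8 R R = 8 R^{2}$)
$v{\left(p,V \right)} = - 16 p^{2}$ ($v{\left(p,V \right)} = 8 p^{2} \left(-2\right) = - 16 p^{2}$)
$\sqrt{v{\left(-8,3 \right)} + 12} = \sqrt{- 16 \left(-8\right)^{2} + 12} = \sqrt{\left(-16\right) 64 + 12} = \sqrt{-1024 + 12} = \sqrt{-1012} = 2 i \sqrt{253}$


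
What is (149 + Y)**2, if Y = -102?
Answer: 2209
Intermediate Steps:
(149 + Y)**2 = (149 - 102)**2 = 47**2 = 2209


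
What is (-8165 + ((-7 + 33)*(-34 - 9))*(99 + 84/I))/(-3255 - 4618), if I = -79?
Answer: 9295001/621967 ≈ 14.945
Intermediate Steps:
(-8165 + ((-7 + 33)*(-34 - 9))*(99 + 84/I))/(-3255 - 4618) = (-8165 + ((-7 + 33)*(-34 - 9))*(99 + 84/(-79)))/(-3255 - 4618) = (-8165 + (26*(-43))*(99 + 84*(-1/79)))/(-7873) = (-8165 - 1118*(99 - 84/79))*(-1/7873) = (-8165 - 1118*7737/79)*(-1/7873) = (-8165 - 8649966/79)*(-1/7873) = -9295001/79*(-1/7873) = 9295001/621967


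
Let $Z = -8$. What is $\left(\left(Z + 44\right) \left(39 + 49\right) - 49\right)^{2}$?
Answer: $9728161$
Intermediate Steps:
$\left(\left(Z + 44\right) \left(39 + 49\right) - 49\right)^{2} = \left(\left(-8 + 44\right) \left(39 + 49\right) - 49\right)^{2} = \left(36 \cdot 88 - 49\right)^{2} = \left(3168 - 49\right)^{2} = 3119^{2} = 9728161$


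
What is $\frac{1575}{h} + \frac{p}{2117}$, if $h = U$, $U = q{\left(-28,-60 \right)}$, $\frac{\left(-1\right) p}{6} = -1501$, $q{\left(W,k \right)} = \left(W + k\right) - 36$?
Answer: $- \frac{2217531}{262508} \approx -8.4475$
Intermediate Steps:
$q{\left(W,k \right)} = -36 + W + k$
$p = 9006$ ($p = \left(-6\right) \left(-1501\right) = 9006$)
$U = -124$ ($U = -36 - 28 - 60 = -124$)
$h = -124$
$\frac{1575}{h} + \frac{p}{2117} = \frac{1575}{-124} + \frac{9006}{2117} = 1575 \left(- \frac{1}{124}\right) + 9006 \cdot \frac{1}{2117} = - \frac{1575}{124} + \frac{9006}{2117} = - \frac{2217531}{262508}$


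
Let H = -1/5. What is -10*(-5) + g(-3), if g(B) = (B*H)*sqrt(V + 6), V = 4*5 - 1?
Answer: 53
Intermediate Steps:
H = -1/5 (H = -1*1/5 = -1/5 ≈ -0.20000)
V = 19 (V = 20 - 1 = 19)
g(B) = -B (g(B) = (B*(-1/5))*sqrt(19 + 6) = (-B/5)*sqrt(25) = -B/5*5 = -B)
-10*(-5) + g(-3) = -10*(-5) - 1*(-3) = 50 + 3 = 53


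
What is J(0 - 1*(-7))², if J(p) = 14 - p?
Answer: 49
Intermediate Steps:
J(0 - 1*(-7))² = (14 - (0 - 1*(-7)))² = (14 - (0 + 7))² = (14 - 1*7)² = (14 - 7)² = 7² = 49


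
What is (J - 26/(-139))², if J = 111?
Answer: 238857025/19321 ≈ 12363.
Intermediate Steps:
(J - 26/(-139))² = (111 - 26/(-139))² = (111 - 26*(-1/139))² = (111 + 26/139)² = (15455/139)² = 238857025/19321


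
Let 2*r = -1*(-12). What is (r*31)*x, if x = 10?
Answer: 1860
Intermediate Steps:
r = 6 (r = (-1*(-12))/2 = (½)*12 = 6)
(r*31)*x = (6*31)*10 = 186*10 = 1860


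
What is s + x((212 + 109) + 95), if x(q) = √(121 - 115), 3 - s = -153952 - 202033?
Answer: 355988 + √6 ≈ 3.5599e+5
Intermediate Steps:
s = 355988 (s = 3 - (-153952 - 202033) = 3 - 1*(-355985) = 3 + 355985 = 355988)
x(q) = √6
s + x((212 + 109) + 95) = 355988 + √6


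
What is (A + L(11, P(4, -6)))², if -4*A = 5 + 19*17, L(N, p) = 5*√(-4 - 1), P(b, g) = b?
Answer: 6599 - 820*I*√5 ≈ 6599.0 - 1833.6*I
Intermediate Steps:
L(N, p) = 5*I*√5 (L(N, p) = 5*√(-5) = 5*(I*√5) = 5*I*√5)
A = -82 (A = -(5 + 19*17)/4 = -(5 + 323)/4 = -¼*328 = -82)
(A + L(11, P(4, -6)))² = (-82 + 5*I*√5)²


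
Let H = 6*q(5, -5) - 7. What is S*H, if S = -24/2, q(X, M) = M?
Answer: 444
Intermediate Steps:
H = -37 (H = 6*(-5) - 7 = -30 - 7 = -37)
S = -12 (S = -24*½ = -12)
S*H = -12*(-37) = 444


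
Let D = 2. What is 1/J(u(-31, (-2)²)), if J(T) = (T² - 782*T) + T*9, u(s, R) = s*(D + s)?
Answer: 1/113274 ≈ 8.8282e-6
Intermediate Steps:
u(s, R) = s*(2 + s)
J(T) = T² - 773*T (J(T) = (T² - 782*T) + 9*T = T² - 773*T)
1/J(u(-31, (-2)²)) = 1/((-31*(2 - 31))*(-773 - 31*(2 - 31))) = 1/((-31*(-29))*(-773 - 31*(-29))) = 1/(899*(-773 + 899)) = 1/(899*126) = 1/113274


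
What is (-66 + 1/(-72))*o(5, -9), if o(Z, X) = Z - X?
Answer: -33271/36 ≈ -924.19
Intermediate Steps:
(-66 + 1/(-72))*o(5, -9) = (-66 + 1/(-72))*(5 - 1*(-9)) = (-66 - 1/72)*(5 + 9) = -4753/72*14 = -33271/36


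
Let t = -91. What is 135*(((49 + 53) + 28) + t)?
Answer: 5265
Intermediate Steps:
135*(((49 + 53) + 28) + t) = 135*(((49 + 53) + 28) - 91) = 135*((102 + 28) - 91) = 135*(130 - 91) = 135*39 = 5265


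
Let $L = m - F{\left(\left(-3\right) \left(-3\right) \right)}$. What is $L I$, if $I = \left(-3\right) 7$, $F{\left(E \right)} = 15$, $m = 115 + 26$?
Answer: $-2646$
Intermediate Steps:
$m = 141$
$L = 126$ ($L = 141 - 15 = 126$)
$I = -21$
$L I = 126 \left(-21\right) = -2646$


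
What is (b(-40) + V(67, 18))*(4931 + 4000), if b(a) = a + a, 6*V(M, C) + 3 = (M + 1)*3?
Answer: -830583/2 ≈ -4.1529e+5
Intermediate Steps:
V(M, C) = M/2 (V(M, C) = -½ + ((M + 1)*3)/6 = -½ + ((1 + M)*3)/6 = -½ + (3 + 3*M)/6 = -½ + (½ + M/2) = M/2)
b(a) = 2*a
(b(-40) + V(67, 18))*(4931 + 4000) = (2*(-40) + (½)*67)*(4931 + 4000) = (-80 + 67/2)*8931 = -93/2*8931 = -830583/2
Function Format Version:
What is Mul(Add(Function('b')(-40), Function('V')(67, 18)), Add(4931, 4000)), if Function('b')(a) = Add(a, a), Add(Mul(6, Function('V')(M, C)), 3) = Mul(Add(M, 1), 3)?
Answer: Rational(-830583, 2) ≈ -4.1529e+5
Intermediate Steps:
Function('V')(M, C) = Mul(Rational(1, 2), M) (Function('V')(M, C) = Add(Rational(-1, 2), Mul(Rational(1, 6), Mul(Add(M, 1), 3))) = Add(Rational(-1, 2), Mul(Rational(1, 6), Mul(Add(1, M), 3))) = Add(Rational(-1, 2), Mul(Rational(1, 6), Add(3, Mul(3, M)))) = Add(Rational(-1, 2), Add(Rational(1, 2), Mul(Rational(1, 2), M))) = Mul(Rational(1, 2), M))
Function('b')(a) = Mul(2, a)
Mul(Add(Function('b')(-40), Function('V')(67, 18)), Add(4931, 4000)) = Mul(Add(Mul(2, -40), Mul(Rational(1, 2), 67)), Add(4931, 4000)) = Mul(Add(-80, Rational(67, 2)), 8931) = Mul(Rational(-93, 2), 8931) = Rational(-830583, 2)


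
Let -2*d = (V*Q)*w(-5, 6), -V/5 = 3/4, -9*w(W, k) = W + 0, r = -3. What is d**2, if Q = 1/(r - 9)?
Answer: 625/82944 ≈ 0.0075352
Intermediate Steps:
w(W, k) = -W/9 (w(W, k) = -(W + 0)/9 = -W/9)
V = -15/4 ≈ -3.7500
Q = -1/12 (Q = 1/(-3 - 9) = 1/(-12) = -1/12 ≈ -0.083333)
d = -25/288 (d = -(-15/4*(-1/12))*(-1/9*(-5))/2 = -5*5/(32*9) = -1/2*25/144 = -25/288 ≈ -0.086806)
d**2 = (-25/288)**2 = 625/82944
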